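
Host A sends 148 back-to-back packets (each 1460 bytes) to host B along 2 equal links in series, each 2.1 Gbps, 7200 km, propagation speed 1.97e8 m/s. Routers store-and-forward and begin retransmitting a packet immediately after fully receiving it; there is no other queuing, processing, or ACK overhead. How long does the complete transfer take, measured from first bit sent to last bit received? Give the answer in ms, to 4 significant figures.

73.93 ms

Per-hop transmission t_tx = L/R = 11680/2100000000 = 0.0055619 ms.
Per-hop propagation t_prop = 7200000/197000000 = 36.5482 ms.
Pipeline fill: first packet needs 2·t_tx to clear all hops; remaining 147 packets each add one t_tx.
Total = (2+148-1)·t_tx + 2·t_prop = 149·0.0055619 + 2·36.5482 = 73.93 ms.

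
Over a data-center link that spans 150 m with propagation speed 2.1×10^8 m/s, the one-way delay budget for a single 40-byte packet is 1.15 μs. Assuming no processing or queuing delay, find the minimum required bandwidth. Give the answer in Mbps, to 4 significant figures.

L = 320 bits.
Propagation delay = 150 / 210000000 = 0.714286 μs.
Transmission budget = 1.15 − 0.714286 = 0.435714 μs.
R ≥ L / t_tx = 320 bits / 4.35714e-07 s = 734.4 Mbps.

734.4 Mbps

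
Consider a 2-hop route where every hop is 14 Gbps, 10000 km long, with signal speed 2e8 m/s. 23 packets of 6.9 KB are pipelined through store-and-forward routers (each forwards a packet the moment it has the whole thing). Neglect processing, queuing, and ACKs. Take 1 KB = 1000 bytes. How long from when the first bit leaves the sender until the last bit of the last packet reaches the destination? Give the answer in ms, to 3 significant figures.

100 ms

Per-hop transmission t_tx = L/R = 55200/14000000000 = 0.00394286 ms.
Per-hop propagation t_prop = 10000000/200000000 = 50 ms.
Pipeline fill: first packet needs 2·t_tx to clear all hops; remaining 22 packets each add one t_tx.
Total = (2+23-1)·t_tx + 2·t_prop = 24·0.00394286 + 2·50 = 100 ms.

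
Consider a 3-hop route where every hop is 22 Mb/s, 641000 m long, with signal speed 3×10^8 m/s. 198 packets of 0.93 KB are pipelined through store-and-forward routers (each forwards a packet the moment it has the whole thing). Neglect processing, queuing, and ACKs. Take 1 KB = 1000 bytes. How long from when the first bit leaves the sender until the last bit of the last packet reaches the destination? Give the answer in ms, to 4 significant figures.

Per-hop transmission t_tx = L/R = 7440/22000000 = 0.338182 ms.
Per-hop propagation t_prop = 641000/300000000 = 2.13667 ms.
Pipeline fill: first packet needs 3·t_tx to clear all hops; remaining 197 packets each add one t_tx.
Total = (3+198-1)·t_tx + 3·t_prop = 200·0.338182 + 3·2.13667 = 74.05 ms.

74.05 ms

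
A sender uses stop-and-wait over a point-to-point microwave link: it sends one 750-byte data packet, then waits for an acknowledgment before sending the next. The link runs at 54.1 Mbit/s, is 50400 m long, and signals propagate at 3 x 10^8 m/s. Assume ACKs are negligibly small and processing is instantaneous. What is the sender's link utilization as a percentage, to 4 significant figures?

t_tx = L/R = 6000/54100000 = 0.000110906 s.
t_prop = 50400/300000000 = 0.000168 s; RTT = 0.000336 s.
Cycle = t_tx + RTT = 0.000446906 s.
Utilization = t_tx / cycle = 0.000110906/0.000446906 = 24.82 %.

24.82 %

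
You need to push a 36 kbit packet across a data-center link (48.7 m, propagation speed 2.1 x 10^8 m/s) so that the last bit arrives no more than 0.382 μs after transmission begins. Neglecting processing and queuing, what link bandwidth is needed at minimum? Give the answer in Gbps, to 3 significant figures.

240 Gbps

Propagation delay = 48.7 / 210000000 = 0.231905 μs.
Transmission budget = 0.382 − 0.231905 = 0.150095 μs.
R ≥ L / t_tx = 36000 bits / 1.50095e-07 s = 240 Gbps.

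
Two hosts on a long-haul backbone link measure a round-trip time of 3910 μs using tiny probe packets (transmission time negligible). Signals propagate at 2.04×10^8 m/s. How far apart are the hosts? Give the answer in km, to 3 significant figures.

One-way propagation = RTT/2 = 1955 μs.
d = s × t = 204000000 × 0.001955 = 399 km.

399 km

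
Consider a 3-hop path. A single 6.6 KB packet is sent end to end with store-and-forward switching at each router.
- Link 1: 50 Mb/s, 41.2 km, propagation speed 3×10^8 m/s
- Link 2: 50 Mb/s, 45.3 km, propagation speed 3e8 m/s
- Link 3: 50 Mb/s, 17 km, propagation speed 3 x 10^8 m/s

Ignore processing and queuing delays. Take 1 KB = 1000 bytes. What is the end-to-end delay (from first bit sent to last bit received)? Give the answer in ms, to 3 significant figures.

L = 52800 bits.
Transmission delay per hop = L/R = 52800/50000000 = 1.056 ms; 3 hops → 3.168 ms.
Propagation delays (d/s per hop): 0.137333, 0.151, 0.0566667 ms; sum = 0.345 ms.
End-to-end = 3.51 ms.

3.51 ms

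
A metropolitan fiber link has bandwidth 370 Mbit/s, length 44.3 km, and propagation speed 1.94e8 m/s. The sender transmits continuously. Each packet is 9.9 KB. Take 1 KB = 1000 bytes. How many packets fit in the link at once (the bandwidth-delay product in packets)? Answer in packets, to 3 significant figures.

Propagation delay = 44300 / 194000000 = 0.000228351 s.
BDP = R × t_prop = 370000000 × 0.000228351 = 84489.7 bits.
In packets of 79200 bits: 1.07 packets.

1.07 packets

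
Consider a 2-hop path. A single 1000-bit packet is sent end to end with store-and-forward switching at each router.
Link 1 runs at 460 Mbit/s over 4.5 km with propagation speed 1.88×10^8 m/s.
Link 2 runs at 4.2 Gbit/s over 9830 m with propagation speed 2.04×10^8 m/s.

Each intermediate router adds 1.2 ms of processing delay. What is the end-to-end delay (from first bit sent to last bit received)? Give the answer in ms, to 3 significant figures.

Transmission delays (L/R per hop): 0.00217391, 0.000238095 ms; sum = 0.00241201 ms.
Propagation delays (d/s per hop): 0.0239362, 0.0481863 ms; sum = 0.0721224 ms.
Processing at 1 router(s): 1 × 1.2 ms = 1.2 ms.
End-to-end = 1.27 ms.

1.27 ms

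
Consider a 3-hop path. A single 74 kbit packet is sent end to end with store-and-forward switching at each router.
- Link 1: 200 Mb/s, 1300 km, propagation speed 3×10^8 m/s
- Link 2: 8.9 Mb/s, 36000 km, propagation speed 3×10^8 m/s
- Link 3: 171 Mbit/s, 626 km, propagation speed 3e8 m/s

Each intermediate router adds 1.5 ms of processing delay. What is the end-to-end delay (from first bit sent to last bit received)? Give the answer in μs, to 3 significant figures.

139000 μs

L = 74000 bits.
Transmission delays (L/R per hop): 370, 8314.61, 432.749 μs; sum = 9117.36 μs.
Propagation delays (d/s per hop): 4333.33, 120000, 2086.67 μs; sum = 126420 μs.
Processing at 2 router(s): 2 × 1.5 ms = 3000 μs.
End-to-end = 139000 μs.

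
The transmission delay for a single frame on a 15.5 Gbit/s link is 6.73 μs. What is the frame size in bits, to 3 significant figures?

104000 bits

L = R × t_tx = 15500000000 b/s × 6.73e-06 s = 104315 bits.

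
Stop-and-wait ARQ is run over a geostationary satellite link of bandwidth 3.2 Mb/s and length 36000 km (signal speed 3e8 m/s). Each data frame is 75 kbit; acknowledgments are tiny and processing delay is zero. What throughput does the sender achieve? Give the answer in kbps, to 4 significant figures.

284.7 kbps

t_tx = L/R = 75000/3200000 = 0.0234375 s.
t_prop = 36000000/300000000 = 0.12 s; RTT = 0.24 s.
Cycle = t_tx + RTT = 0.263438 s.
Throughput = L / cycle = 75000 / 0.263438 = 284.7 kbps.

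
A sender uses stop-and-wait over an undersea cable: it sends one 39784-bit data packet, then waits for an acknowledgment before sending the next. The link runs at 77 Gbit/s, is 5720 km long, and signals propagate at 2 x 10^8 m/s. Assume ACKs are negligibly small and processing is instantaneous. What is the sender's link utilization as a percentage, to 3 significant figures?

t_tx = L/R = 39784/77000000000 = 5.16675e-07 s.
t_prop = 5720000/200000000 = 0.0286 s; RTT = 0.0572 s.
Cycle = t_tx + RTT = 0.0572005 s.
Utilization = t_tx / cycle = 5.16675e-07/0.0572005 = 0.000903 %.

0.000903 %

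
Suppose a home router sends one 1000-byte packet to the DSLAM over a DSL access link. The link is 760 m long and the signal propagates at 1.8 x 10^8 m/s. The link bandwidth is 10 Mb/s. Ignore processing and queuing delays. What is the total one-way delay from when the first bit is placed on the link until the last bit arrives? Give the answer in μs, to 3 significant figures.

L = 1000 × 8 = 8000 bits.
Transmission delay = L/R = 8000 / 10000000 = 800 μs.
Propagation delay = d/s = 760 m / 180000000 m/s = 4.22222 μs.
Total = 804 μs.

804 μs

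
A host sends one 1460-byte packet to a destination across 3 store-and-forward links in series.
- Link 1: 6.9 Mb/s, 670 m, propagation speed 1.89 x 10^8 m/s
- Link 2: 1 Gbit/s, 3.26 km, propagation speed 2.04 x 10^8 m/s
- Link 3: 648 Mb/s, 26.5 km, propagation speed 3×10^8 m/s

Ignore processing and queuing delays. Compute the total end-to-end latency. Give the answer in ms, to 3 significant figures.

L = 1460 × 8 = 11680 bits.
Transmission delays (L/R per hop): 1.69275, 0.01168, 0.0180247 ms; sum = 1.72246 ms.
Propagation delays (d/s per hop): 0.00354497, 0.0159804, 0.0883333 ms; sum = 0.107859 ms.
End-to-end = 1.83 ms.

1.83 ms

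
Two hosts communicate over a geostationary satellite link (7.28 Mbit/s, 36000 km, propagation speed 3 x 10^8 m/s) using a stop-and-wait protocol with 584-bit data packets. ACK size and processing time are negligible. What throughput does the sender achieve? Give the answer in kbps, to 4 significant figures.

2.433 kbps

t_tx = L/R = 584/7280000 = 8.02198e-05 s.
t_prop = 36000000/300000000 = 0.12 s; RTT = 0.24 s.
Cycle = t_tx + RTT = 0.24008 s.
Throughput = L / cycle = 584 / 0.24008 = 2.433 kbps.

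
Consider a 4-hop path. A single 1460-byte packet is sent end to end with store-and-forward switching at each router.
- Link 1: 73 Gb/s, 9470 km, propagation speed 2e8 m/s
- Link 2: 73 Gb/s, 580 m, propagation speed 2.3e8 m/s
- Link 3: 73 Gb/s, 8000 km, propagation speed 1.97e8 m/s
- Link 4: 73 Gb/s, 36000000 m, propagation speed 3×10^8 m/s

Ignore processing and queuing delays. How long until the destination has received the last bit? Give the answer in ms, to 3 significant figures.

L = 1460 × 8 = 11680 bits.
Transmission delay per hop = L/R = 11680/73000000000 = 0.00016 ms; 4 hops → 0.00064 ms.
Propagation delays (d/s per hop): 47.35, 0.00252174, 40.6091, 120 ms; sum = 207.962 ms.
End-to-end = 208 ms.

208 ms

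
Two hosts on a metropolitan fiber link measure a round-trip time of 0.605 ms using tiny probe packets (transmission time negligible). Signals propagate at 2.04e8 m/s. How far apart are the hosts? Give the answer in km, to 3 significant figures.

61.7 km

One-way propagation = RTT/2 = 0.3025 ms.
d = s × t = 204000000 × 0.0003025 = 61.7 km.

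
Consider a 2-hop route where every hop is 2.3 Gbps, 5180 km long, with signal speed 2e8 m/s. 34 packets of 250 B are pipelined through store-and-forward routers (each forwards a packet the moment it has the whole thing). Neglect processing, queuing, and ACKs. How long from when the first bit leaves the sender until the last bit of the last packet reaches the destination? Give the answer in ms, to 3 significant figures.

51.8 ms

Per-hop transmission t_tx = L/R = 2000/2300000000 = 0.000869565 ms.
Per-hop propagation t_prop = 5180000/200000000 = 25.9 ms.
Pipeline fill: first packet needs 2·t_tx to clear all hops; remaining 33 packets each add one t_tx.
Total = (2+34-1)·t_tx + 2·t_prop = 35·0.000869565 + 2·25.9 = 51.8 ms.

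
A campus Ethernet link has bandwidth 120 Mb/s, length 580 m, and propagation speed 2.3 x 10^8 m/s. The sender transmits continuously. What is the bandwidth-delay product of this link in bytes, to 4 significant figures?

Propagation delay = 580 / 2.3e+08 = 2.52174e-06 s.
BDP = R × t_prop = 120000000 × 2.52174e-06 = 302.609 bits.
In bytes: 302.609/8 = 37.83 bytes.

37.83 bytes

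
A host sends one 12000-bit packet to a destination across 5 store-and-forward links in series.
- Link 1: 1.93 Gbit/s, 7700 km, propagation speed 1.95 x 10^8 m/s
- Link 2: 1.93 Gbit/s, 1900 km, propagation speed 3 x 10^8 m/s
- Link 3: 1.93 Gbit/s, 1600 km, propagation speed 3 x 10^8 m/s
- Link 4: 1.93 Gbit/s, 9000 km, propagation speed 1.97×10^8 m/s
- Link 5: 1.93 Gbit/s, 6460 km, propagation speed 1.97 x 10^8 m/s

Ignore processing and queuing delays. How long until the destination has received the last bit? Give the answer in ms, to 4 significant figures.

Transmission delay per hop = L/R = 12000/1930000000 = 0.00621762 ms; 5 hops → 0.0310881 ms.
Propagation delays (d/s per hop): 39.4872, 6.33333, 5.33333, 45.6853, 32.7919 ms; sum = 129.631 ms.
End-to-end = 129.7 ms.

129.7 ms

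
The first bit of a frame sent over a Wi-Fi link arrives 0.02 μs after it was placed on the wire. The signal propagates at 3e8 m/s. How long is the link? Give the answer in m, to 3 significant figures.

6.00 m

d = s × t_prop = 300000000 × 2e-08 = 6.00 m.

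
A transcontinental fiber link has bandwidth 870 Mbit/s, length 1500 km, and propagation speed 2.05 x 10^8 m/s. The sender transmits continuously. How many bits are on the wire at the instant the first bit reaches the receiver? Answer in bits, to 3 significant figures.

Propagation delay = 1500000 / 2.05e+08 = 0.00731707 s.
BDP = R × t_prop = 870000000 × 0.00731707 = 6365850 bits.

6370000 bits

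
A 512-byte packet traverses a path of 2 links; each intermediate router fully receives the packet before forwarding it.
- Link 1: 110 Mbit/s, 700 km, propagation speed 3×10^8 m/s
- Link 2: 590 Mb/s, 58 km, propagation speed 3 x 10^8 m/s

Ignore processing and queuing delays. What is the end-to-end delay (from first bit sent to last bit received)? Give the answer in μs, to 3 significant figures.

L = 512 × 8 = 4096 bits.
Transmission delays (L/R per hop): 37.2364, 6.94237 μs; sum = 44.1787 μs.
Propagation delays (d/s per hop): 2333.33, 193.333 μs; sum = 2526.67 μs.
End-to-end = 2570 μs.

2570 μs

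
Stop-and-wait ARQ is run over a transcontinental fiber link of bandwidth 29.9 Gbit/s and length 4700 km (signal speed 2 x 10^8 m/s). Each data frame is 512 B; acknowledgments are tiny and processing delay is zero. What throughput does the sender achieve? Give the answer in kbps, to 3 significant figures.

t_tx = L/R = 4096/29900000000 = 1.3699e-07 s.
t_prop = 4700000/200000000 = 0.0235 s; RTT = 0.047 s.
Cycle = t_tx + RTT = 0.0470001 s.
Throughput = L / cycle = 4096 / 0.0470001 = 87.1 kbps.

87.1 kbps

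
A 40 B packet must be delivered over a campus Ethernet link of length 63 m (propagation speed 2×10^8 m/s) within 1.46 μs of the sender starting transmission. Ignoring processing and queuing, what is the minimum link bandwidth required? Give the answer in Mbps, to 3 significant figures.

L = 320 bits.
Propagation delay = 63 / 200000000 = 0.315 μs.
Transmission budget = 1.46 − 0.315 = 1.145 μs.
R ≥ L / t_tx = 320 bits / 1.145e-06 s = 279 Mbps.

279 Mbps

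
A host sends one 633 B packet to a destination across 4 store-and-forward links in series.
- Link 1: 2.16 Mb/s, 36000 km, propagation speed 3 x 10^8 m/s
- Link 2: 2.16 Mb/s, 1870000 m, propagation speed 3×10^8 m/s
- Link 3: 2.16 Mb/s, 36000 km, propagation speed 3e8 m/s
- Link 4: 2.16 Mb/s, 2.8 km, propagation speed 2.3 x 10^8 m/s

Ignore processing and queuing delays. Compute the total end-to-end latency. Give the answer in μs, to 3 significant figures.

L = 633 × 8 = 5064 bits.
Transmission delay per hop = L/R = 5064/2160000 = 2344.44 μs; 4 hops → 9377.78 μs.
Propagation delays (d/s per hop): 120000, 6233.33, 120000, 12.1739 μs; sum = 246246 μs.
End-to-end = 256000 μs.

256000 μs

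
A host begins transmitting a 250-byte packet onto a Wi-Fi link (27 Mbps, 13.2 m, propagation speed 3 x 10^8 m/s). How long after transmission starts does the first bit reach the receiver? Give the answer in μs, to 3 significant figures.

First bit experiences only propagation delay: d/s = 13.2/300000000 = 0.0440 μs.

0.0440 μs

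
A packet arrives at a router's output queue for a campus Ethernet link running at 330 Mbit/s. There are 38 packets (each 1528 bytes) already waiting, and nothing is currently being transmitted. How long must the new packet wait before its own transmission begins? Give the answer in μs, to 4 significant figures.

Each queued packet: L/R = 12224/330000000 = 37.0424 μs.
38 queued → 1407.61 μs.
Queuing delay = 1408 μs.

1408 μs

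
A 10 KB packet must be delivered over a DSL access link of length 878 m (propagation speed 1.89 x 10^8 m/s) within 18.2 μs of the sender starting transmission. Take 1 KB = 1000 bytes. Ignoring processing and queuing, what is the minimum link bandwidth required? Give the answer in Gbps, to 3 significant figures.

5.90 Gbps

L = 80000 bits.
Propagation delay = 878 / 189000000 = 4.6455 μs.
Transmission budget = 18.2 − 4.6455 = 13.5545 μs.
R ≥ L / t_tx = 80000 bits / 1.35545e-05 s = 5.90 Gbps.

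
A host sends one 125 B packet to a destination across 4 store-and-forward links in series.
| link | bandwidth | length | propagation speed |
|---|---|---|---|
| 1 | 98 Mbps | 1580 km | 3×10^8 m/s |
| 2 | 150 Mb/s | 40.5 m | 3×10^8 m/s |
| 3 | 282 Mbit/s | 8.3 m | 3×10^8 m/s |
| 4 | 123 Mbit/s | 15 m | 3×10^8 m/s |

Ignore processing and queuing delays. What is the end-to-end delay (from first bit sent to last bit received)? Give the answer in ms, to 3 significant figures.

L = 125 × 8 = 1000 bits.
Transmission delays (L/R per hop): 0.0102041, 0.00666667, 0.0035461, 0.00813008 ms; sum = 0.0285469 ms.
Propagation delays (d/s per hop): 5.26667, 0.000135, 2.76667e-05, 5e-05 ms; sum = 5.26688 ms.
End-to-end = 5.30 ms.

5.30 ms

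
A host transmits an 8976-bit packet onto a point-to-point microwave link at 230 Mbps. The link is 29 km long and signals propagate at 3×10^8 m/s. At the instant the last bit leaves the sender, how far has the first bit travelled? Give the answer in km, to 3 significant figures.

t_tx = L/R = 8976/230000000 = 3.90261e-05 s.
Distance = s × t_tx = 300000000 × 3.90261e-05 = 11.7 km.

11.7 km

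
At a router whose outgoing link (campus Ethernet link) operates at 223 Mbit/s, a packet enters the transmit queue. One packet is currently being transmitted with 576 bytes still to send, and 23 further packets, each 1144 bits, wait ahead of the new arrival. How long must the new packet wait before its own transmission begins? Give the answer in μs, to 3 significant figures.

Each queued packet: L/R = 1144/223000000 = 5.13004 μs.
23 queued → 117.991 μs.
Plus remaining 4608 bits of current packet: 20.6637 μs.
Queuing delay = 139 μs.

139 μs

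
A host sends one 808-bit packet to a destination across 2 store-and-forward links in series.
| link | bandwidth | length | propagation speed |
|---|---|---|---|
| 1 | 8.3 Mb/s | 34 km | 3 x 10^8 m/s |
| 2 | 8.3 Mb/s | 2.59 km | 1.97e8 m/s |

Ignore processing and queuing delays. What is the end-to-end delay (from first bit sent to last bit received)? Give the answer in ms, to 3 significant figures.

0.321 ms

Transmission delay per hop = L/R = 808/8.3e+06 = 0.0973494 ms; 2 hops → 0.194699 ms.
Propagation delays (d/s per hop): 0.113333, 0.0131472 ms; sum = 0.126481 ms.
End-to-end = 0.321 ms.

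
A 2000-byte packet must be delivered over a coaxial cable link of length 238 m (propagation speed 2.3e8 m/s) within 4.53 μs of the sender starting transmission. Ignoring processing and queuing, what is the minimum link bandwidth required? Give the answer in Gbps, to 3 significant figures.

L = 16000 bits.
Propagation delay = 238 / 2.3e+08 = 1.03478 μs.
Transmission budget = 4.53 − 1.03478 = 3.49522 μs.
R ≥ L / t_tx = 16000 bits / 3.49522e-06 s = 4.58 Gbps.

4.58 Gbps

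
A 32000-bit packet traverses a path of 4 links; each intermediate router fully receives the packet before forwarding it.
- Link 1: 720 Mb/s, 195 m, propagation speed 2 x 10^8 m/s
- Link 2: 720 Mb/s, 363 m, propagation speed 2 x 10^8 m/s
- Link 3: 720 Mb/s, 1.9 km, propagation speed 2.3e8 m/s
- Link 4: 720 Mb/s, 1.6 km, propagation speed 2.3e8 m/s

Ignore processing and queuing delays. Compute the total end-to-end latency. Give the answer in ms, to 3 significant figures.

Transmission delay per hop = L/R = 32000/720000000 = 0.0444444 ms; 4 hops → 0.177778 ms.
Propagation delays (d/s per hop): 0.000975, 0.001815, 0.00826087, 0.00695652 ms; sum = 0.0180074 ms.
End-to-end = 0.196 ms.

0.196 ms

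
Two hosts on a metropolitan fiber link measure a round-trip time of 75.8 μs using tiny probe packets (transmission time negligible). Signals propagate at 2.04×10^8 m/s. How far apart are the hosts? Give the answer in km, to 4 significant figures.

7.732 km

One-way propagation = RTT/2 = 37.9 μs.
d = s × t = 204000000 × 3.79e-05 = 7.732 km.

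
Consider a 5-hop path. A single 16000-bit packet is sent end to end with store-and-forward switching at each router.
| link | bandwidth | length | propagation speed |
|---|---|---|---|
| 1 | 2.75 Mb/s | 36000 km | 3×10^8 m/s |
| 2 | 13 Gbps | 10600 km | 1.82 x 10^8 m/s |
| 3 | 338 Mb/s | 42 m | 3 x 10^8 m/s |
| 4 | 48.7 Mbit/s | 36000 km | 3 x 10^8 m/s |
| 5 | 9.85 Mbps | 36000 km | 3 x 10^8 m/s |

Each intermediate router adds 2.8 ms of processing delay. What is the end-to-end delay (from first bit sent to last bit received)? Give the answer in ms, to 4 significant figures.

Transmission delays (L/R per hop): 5.81818, 0.00123077, 0.0473373, 0.328542, 1.62437 ms; sum = 7.81966 ms.
Propagation delays (d/s per hop): 120, 58.2418, 0.00014, 120, 120 ms; sum = 418.242 ms.
Processing at 4 router(s): 4 × 2.8 ms = 11.2 ms.
End-to-end = 437.3 ms.

437.3 ms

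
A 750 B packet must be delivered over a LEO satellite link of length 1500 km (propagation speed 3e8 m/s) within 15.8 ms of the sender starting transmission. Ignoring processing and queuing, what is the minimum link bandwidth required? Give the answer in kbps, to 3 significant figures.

L = 6000 bits.
Propagation delay = 1500000 / 300000000 = 5 ms.
Transmission budget = 15.8 − 5 = 10.8 ms.
R ≥ L / t_tx = 6000 bits / 0.0108 s = 556 kbps.

556 kbps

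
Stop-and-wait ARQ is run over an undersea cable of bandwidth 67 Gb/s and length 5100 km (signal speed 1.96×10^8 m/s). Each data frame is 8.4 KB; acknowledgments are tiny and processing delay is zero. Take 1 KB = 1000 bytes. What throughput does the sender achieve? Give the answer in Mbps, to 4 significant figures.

t_tx = L/R = 67200/67000000000 = 1.00299e-06 s.
t_prop = 5100000/196000000 = 0.0260204 s; RTT = 0.0520408 s.
Cycle = t_tx + RTT = 0.0520418 s.
Throughput = L / cycle = 67200 / 0.0520418 = 1.291 Mbps.

1.291 Mbps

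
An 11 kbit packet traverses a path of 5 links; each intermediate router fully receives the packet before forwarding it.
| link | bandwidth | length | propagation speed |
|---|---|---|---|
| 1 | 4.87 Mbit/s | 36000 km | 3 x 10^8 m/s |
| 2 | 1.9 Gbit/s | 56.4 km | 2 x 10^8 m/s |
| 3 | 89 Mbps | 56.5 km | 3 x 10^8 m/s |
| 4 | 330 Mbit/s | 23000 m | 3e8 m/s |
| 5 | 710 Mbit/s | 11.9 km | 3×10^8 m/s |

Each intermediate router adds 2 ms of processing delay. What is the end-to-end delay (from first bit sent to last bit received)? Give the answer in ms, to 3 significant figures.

L = 11000 bits.
Transmission delays (L/R per hop): 2.25873, 0.00578947, 0.123596, 0.0333333, 0.015493 ms; sum = 2.43694 ms.
Propagation delays (d/s per hop): 120, 0.282, 0.188333, 0.0766667, 0.0396667 ms; sum = 120.587 ms.
Processing at 4 router(s): 4 × 2 ms = 8 ms.
End-to-end = 131 ms.

131 ms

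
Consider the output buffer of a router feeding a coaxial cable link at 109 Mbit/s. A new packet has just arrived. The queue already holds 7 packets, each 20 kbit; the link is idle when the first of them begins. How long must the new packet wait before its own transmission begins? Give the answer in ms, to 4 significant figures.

1.284 ms

Each queued packet: L/R = 20000/109000000 = 0.183486 ms.
7 queued → 1.2844 ms.
Queuing delay = 1.284 ms.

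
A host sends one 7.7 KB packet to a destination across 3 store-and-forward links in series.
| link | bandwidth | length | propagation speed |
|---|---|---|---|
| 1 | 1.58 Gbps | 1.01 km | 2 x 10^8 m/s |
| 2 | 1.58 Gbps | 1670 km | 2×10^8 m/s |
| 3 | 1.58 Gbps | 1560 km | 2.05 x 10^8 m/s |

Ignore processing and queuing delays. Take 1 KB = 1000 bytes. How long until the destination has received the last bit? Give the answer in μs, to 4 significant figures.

16080 μs

L = 61600 bits.
Transmission delay per hop = L/R = 61600/1580000000 = 38.9873 μs; 3 hops → 116.962 μs.
Propagation delays (d/s per hop): 5.05, 8350, 7609.76 μs; sum = 15964.8 μs.
End-to-end = 16080 μs.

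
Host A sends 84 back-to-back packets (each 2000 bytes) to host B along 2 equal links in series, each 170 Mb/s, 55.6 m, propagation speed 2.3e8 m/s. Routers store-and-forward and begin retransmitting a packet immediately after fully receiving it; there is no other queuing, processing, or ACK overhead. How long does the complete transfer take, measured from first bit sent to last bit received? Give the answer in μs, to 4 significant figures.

8000 μs

Per-hop transmission t_tx = L/R = 16000/170000000 = 94.1176 μs.
Per-hop propagation t_prop = 55.6/2.3e+08 = 0.241739 μs.
Pipeline fill: first packet needs 2·t_tx to clear all hops; remaining 83 packets each add one t_tx.
Total = (2+84-1)·t_tx + 2·t_prop = 85·94.1176 + 2·0.241739 = 8000 μs.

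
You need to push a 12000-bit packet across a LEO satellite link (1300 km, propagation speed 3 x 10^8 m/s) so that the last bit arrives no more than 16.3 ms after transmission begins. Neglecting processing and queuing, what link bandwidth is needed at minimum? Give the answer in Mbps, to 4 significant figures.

Propagation delay = 1300000 / 300000000 = 4.33333 ms.
Transmission budget = 16.3 − 4.33333 = 11.9667 ms.
R ≥ L / t_tx = 12000 bits / 0.0119667 s = 1.003 Mbps.

1.003 Mbps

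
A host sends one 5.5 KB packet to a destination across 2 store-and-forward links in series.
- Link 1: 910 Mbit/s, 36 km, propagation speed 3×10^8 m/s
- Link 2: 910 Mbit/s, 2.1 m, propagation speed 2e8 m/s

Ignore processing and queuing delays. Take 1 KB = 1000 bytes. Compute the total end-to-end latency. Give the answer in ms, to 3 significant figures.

L = 44000 bits.
Transmission delay per hop = L/R = 44000/910000000 = 0.0483516 ms; 2 hops → 0.0967033 ms.
Propagation delays (d/s per hop): 0.12, 1.05e-05 ms; sum = 0.120011 ms.
End-to-end = 0.217 ms.

0.217 ms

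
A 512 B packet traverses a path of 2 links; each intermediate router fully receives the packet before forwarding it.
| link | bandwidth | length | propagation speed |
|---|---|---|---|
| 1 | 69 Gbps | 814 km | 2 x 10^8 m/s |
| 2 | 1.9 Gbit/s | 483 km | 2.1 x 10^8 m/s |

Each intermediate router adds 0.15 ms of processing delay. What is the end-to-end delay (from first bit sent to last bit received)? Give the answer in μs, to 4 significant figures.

L = 512 × 8 = 4096 bits.
Transmission delays (L/R per hop): 0.0593623, 2.15579 μs; sum = 2.21515 μs.
Propagation delays (d/s per hop): 4070, 2300 μs; sum = 6370 μs.
Processing at 1 router(s): 1 × 0.15 ms = 150 μs.
End-to-end = 6522 μs.

6522 μs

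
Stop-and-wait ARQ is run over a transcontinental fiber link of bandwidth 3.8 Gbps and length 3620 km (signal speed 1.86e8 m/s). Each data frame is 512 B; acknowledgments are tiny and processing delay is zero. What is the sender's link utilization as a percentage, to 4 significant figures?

0.002769 %

t_tx = L/R = 4096/3800000000 = 1.07789e-06 s.
t_prop = 3620000/186000000 = 0.0194624 s; RTT = 0.0389247 s.
Cycle = t_tx + RTT = 0.0389258 s.
Utilization = t_tx / cycle = 1.07789e-06/0.0389258 = 0.002769 %.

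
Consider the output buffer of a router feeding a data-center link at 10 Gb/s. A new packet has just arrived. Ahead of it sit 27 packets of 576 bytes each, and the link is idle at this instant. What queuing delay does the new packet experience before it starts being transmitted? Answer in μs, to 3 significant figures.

12.4 μs

Each queued packet: L/R = 4608/10000000000 = 0.4608 μs.
27 queued → 12.4416 μs.
Queuing delay = 12.4 μs.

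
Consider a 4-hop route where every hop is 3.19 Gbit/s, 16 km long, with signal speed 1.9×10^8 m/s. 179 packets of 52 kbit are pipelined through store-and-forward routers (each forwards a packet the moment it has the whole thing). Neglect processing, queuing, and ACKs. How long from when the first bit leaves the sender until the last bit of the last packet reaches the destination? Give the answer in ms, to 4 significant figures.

3.304 ms

Per-hop transmission t_tx = L/R = 52000/3190000000 = 0.0163009 ms.
Per-hop propagation t_prop = 16000/190000000 = 0.0842105 ms.
Pipeline fill: first packet needs 4·t_tx to clear all hops; remaining 178 packets each add one t_tx.
Total = (4+179-1)·t_tx + 4·t_prop = 182·0.0163009 + 4·0.0842105 = 3.304 ms.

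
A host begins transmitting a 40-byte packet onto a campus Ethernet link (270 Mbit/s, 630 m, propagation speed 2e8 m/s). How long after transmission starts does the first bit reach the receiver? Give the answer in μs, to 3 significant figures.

3.15 μs

First bit experiences only propagation delay: d/s = 630/200000000 = 3.15 μs.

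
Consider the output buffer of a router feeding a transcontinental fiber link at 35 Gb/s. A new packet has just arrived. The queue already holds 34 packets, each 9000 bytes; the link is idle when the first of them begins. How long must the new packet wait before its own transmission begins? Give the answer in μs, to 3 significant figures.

Each queued packet: L/R = 72000/35000000000 = 2.05714 μs.
34 queued → 69.9429 μs.
Queuing delay = 69.9 μs.

69.9 μs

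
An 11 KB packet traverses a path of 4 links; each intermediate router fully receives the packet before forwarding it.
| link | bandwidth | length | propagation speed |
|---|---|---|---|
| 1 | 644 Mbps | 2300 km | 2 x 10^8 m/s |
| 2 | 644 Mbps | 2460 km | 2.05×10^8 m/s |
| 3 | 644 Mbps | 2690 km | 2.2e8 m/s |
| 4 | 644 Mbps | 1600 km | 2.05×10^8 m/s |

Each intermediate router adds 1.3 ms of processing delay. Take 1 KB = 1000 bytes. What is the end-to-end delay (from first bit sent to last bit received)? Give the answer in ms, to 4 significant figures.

L = 88000 bits.
Transmission delay per hop = L/R = 88000/644000000 = 0.136646 ms; 4 hops → 0.546584 ms.
Propagation delays (d/s per hop): 11.5, 12, 12.2273, 7.80488 ms; sum = 43.5322 ms.
Processing at 3 router(s): 3 × 1.3 ms = 3.9 ms.
End-to-end = 47.98 ms.

47.98 ms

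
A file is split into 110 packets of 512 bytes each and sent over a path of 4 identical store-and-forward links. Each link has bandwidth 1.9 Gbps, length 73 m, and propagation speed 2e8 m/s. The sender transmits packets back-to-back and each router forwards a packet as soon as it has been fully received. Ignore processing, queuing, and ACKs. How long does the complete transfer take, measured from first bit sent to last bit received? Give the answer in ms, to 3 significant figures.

0.245 ms

Per-hop transmission t_tx = L/R = 4096/1900000000 = 0.00215579 ms.
Per-hop propagation t_prop = 73/200000000 = 0.000365 ms.
Pipeline fill: first packet needs 4·t_tx to clear all hops; remaining 109 packets each add one t_tx.
Total = (4+110-1)·t_tx + 4·t_prop = 113·0.00215579 + 4·0.000365 = 0.245 ms.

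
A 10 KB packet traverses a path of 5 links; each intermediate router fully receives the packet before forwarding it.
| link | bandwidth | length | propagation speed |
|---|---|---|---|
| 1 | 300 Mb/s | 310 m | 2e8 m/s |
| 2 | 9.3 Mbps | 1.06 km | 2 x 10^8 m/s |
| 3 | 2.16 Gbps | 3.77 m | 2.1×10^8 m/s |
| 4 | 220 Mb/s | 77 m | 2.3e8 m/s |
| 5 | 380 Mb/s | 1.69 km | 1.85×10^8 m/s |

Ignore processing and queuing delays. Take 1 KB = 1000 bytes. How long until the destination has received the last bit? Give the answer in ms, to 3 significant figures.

9.50 ms

L = 80000 bits.
Transmission delays (L/R per hop): 0.266667, 8.60215, 0.037037, 0.363636, 0.210526 ms; sum = 9.48002 ms.
Propagation delays (d/s per hop): 0.00155, 0.0053, 1.79524e-05, 0.000334783, 0.00913514 ms; sum = 0.0163379 ms.
End-to-end = 9.50 ms.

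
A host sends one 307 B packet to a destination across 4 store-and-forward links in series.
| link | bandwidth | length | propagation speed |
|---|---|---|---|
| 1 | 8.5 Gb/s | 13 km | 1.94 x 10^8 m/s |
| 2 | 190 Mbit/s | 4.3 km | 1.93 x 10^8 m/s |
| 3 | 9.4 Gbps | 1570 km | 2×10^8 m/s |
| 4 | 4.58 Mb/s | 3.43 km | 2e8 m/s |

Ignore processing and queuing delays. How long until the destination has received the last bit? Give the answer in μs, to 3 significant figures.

8510 μs

L = 307 × 8 = 2456 bits.
Transmission delays (L/R per hop): 0.288941, 12.9263, 0.261277, 536.245 μs; sum = 549.721 μs.
Propagation delays (d/s per hop): 67.0103, 22.2798, 7850, 17.15 μs; sum = 7956.44 μs.
End-to-end = 8510 μs.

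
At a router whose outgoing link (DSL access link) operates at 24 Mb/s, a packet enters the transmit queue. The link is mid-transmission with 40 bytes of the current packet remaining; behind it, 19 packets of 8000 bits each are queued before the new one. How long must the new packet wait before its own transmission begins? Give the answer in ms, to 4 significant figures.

6.347 ms

Each queued packet: L/R = 8000/24000000 = 0.333333 ms.
19 queued → 6.33333 ms.
Plus remaining 320 bits of current packet: 0.0133333 ms.
Queuing delay = 6.347 ms.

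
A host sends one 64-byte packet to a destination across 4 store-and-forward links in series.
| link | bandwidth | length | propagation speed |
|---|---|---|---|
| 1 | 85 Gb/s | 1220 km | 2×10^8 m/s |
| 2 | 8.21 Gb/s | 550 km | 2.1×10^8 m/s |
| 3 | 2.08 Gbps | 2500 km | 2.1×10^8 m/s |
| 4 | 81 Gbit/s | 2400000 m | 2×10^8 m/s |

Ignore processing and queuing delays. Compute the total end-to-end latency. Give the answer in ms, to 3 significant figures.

L = 64 × 8 = 512 bits.
Transmission delays (L/R per hop): 6.02353e-06, 6.2363e-05, 0.000246154, 6.32099e-06 ms; sum = 0.000320861 ms.
Propagation delays (d/s per hop): 6.1, 2.61905, 11.9048, 12 ms; sum = 32.6238 ms.
End-to-end = 32.6 ms.

32.6 ms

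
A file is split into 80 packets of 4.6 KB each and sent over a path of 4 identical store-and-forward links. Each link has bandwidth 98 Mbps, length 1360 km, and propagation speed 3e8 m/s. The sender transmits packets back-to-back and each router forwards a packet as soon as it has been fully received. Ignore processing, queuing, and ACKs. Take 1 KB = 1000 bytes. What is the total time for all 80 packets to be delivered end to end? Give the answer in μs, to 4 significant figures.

49300 μs

Per-hop transmission t_tx = L/R = 36800/98000000 = 375.51 μs.
Per-hop propagation t_prop = 1360000/300000000 = 4533.33 μs.
Pipeline fill: first packet needs 4·t_tx to clear all hops; remaining 79 packets each add one t_tx.
Total = (4+80-1)·t_tx + 4·t_prop = 83·375.51 + 4·4533.33 = 49300 μs.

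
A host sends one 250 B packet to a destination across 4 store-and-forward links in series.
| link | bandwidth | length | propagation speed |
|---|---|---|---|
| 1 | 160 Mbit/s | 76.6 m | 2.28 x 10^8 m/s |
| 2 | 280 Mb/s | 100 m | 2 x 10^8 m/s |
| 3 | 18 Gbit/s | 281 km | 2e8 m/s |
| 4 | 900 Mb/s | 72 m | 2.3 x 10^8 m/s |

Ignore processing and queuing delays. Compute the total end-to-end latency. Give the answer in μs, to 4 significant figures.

1428 μs

L = 250 × 8 = 2000 bits.
Transmission delays (L/R per hop): 12.5, 7.14286, 0.111111, 2.22222 μs; sum = 21.9762 μs.
Propagation delays (d/s per hop): 0.335965, 0.5, 1405, 0.313043 μs; sum = 1406.15 μs.
End-to-end = 1428 μs.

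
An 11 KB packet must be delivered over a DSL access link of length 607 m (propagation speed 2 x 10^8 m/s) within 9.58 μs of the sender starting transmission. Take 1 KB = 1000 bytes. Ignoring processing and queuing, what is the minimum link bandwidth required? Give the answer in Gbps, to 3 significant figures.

L = 88000 bits.
Propagation delay = 607 / 200000000 = 3.035 μs.
Transmission budget = 9.58 − 3.035 = 6.545 μs.
R ≥ L / t_tx = 88000 bits / 6.545e-06 s = 13.4 Gbps.

13.4 Gbps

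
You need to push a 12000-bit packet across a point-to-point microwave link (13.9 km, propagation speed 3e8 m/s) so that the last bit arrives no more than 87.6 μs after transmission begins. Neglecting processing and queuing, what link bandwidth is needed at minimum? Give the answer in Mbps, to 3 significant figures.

291 Mbps

Propagation delay = 13900 / 300000000 = 46.3333 μs.
Transmission budget = 87.6 − 46.3333 = 41.2667 μs.
R ≥ L / t_tx = 12000 bits / 4.12667e-05 s = 291 Mbps.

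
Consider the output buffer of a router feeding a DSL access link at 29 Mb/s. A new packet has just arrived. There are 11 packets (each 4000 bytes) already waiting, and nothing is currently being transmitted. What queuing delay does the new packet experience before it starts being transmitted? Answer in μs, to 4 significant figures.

Each queued packet: L/R = 32000/29000000 = 1103.45 μs.
11 queued → 12137.9 μs.
Queuing delay = 12140 μs.

12140 μs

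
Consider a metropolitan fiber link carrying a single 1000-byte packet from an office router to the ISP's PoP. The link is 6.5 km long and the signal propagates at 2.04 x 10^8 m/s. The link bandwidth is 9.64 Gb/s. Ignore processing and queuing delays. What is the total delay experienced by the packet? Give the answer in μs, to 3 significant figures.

L = 1000 × 8 = 8000 bits.
Transmission delay = L/R = 8000 / 9640000000 = 0.829876 μs.
Propagation delay = d/s = 6500 m / 204000000 m/s = 31.8627 μs.
Total = 32.7 μs.

32.7 μs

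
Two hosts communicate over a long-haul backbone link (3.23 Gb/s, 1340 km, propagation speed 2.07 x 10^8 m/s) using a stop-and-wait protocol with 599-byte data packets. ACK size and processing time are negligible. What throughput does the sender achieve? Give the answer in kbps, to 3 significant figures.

370 kbps

t_tx = L/R = 4792/3230000000 = 1.48359e-06 s.
t_prop = 1340000/2.07e+08 = 0.00647343 s; RTT = 0.0129469 s.
Cycle = t_tx + RTT = 0.0129483 s.
Throughput = L / cycle = 4792 / 0.0129483 = 370 kbps.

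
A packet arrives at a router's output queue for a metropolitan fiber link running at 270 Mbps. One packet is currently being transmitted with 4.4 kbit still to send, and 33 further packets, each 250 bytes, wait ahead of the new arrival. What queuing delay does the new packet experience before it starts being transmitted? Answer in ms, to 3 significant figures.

0.261 ms

Each queued packet: L/R = 2000/270000000 = 0.00740741 ms.
33 queued → 0.244444 ms.
Plus remaining 4400 bits of current packet: 0.0162963 ms.
Queuing delay = 0.261 ms.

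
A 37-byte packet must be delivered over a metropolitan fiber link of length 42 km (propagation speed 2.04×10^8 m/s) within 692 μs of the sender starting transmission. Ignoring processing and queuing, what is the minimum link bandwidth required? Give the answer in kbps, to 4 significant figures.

L = 296 bits.
Propagation delay = 42000 / 204000000 = 205.882 μs.
Transmission budget = 692 − 205.882 = 486.118 μs.
R ≥ L / t_tx = 296 bits / 0.000486118 s = 608.9 kbps.

608.9 kbps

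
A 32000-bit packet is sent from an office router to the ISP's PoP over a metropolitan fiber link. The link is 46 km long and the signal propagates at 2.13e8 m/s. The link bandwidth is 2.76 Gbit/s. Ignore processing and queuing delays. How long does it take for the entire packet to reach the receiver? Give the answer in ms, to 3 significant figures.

Transmission delay = L/R = 32000 / 2760000000 = 0.0115942 ms.
Propagation delay = d/s = 46000 m / 213000000 m/s = 0.215962 ms.
Total = 0.228 ms.

0.228 ms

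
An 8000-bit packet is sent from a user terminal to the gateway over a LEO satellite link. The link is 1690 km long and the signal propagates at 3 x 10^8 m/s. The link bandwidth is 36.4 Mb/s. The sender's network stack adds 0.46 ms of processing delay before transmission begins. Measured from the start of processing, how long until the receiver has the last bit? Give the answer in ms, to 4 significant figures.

6.313 ms

Transmission delay = L/R = 8000 / 36400000 = 0.21978 ms.
Propagation delay = d/s = 1690000 m / 300000000 m/s = 5.63333 ms.
Plus processing delay 0.46 ms = 0.46 ms.
Total = 6.313 ms.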